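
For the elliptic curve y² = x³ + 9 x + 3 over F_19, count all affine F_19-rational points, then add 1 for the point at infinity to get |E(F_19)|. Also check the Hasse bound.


Affine points = {(3, 0), (6, 8), (6, 11), (8, 6), (8, 13), (14, 2), (14, 17), (15, 6), (15, 13), (16, 5), (16, 14)}; affine count = 11; |E(F_19)| = 12.

Discriminant check: Δ ∝ 4a³ + 27b² = 4·9³ + 27·3² = 4·729 + 27·9 ≡ 5 (mod 19). Nonzero ⇒ E is nonsingular.
For each x ∈ F_19, compute rhs = x³ + 9·x + 3 mod 19, then count y ∈ F_19 with y² ≡ rhs.
  x = 0: rhs = 3, matching y values: none (0 points).
  x = 1: rhs = 13, matching y values: none (0 points).
  x = 2: rhs = 10, matching y values: none (0 points).
  x = 3: rhs = 0, matching y values: 0 (1 points).
  x = 4: rhs = 8, matching y values: none (0 points).
  x = 5: rhs = 2, matching y values: none (0 points).
  x = 6: rhs = 7, matching y values: 8, 11 (2 points).
  x = 7: rhs = 10, matching y values: none (0 points).
  x = 8: rhs = 17, matching y values: 6, 13 (2 points).
  x = 9: rhs = 15, matching y values: none (0 points).
  x = 10: rhs = 10, matching y values: none (0 points).
  x = 11: rhs = 8, matching y values: none (0 points).
  x = 12: rhs = 15, matching y values: none (0 points).
  x = 13: rhs = 18, matching y values: none (0 points).
  x = 14: rhs = 4, matching y values: 2, 17 (2 points).
  x = 15: rhs = 17, matching y values: 6, 13 (2 points).
  x = 16: rhs = 6, matching y values: 5, 14 (2 points).
  x = 17: rhs = 15, matching y values: none (0 points).
  x = 18: rhs = 12, matching y values: none (0 points).
Total affine count: 11.
Full point count |E(F_19)| = 11 + 1 = 12.
Hasse bound: |12 − (19+1)| = |-8| = 8 ≤ 2√19 ≈ 8.7178 ✓.


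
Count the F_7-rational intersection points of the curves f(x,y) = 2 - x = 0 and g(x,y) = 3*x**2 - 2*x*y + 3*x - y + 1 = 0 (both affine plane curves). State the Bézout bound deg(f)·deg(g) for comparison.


Common zeros: {(2, 1)}; count = 1; Bézout bound = 2.

deg(f) = 1, deg(g) = 2, so Bézout bound = 2.
Scan x ∈ F_7. For each x, list the y ∈ F_7 with f(x, y) ≡ 0 and those with g(x, y) ≡ 0 (mod 7); the common zeros in that column are the intersection.
  x = 0: f ≡ 0 at y ∈ ∅; g ≡ 0 at y ∈ {1}; common: ∅.
  x = 1: f ≡ 0 at y ∈ ∅; g ≡ 0 at y ∈ {0}; common: ∅.
  x = 2: f ≡ 0 at y ∈ {0, 1, 2, 3, 4, 5, 6}; g ≡ 0 at y ∈ {1}; common: {1}.
  x = 3: f ≡ 0 at y ∈ ∅; g ≡ 0 at y ∈ ∅; common: ∅.
  x = 4: f ≡ 0 at y ∈ ∅; g ≡ 0 at y ∈ {6}; common: ∅.
  x = 5: f ≡ 0 at y ∈ ∅; g ≡ 0 at y ∈ {0}; common: ∅.
  x = 6: f ≡ 0 at y ∈ ∅; g ≡ 0 at y ∈ {6}; common: ∅.
Collecting: common zeros = {(2, 1)}, so the count is 1.
Comparison with the Bézout bound: 1 ≤ 2 = deg(f)·deg(g), as expected for curves with no common component (the affine F_7-count falls short of the bound because intersections may lie at infinity, over extension fields, or carry multiplicity).


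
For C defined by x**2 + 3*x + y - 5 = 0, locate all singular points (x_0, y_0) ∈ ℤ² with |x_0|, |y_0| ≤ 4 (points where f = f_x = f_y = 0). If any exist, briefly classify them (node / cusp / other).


No singular points in the scanned grid; C is smooth there.

Compute partial derivatives:
  f_x = 2*x + 3.
  f_y = 1.
f_y = 1 is a nonzero constant, so f_y never vanishes: no point (x, y) can satisfy f = f_x = f_y = 0. In particular no (x, y) ∈ {−4, ..., 4}² is singular; the curve is smooth.


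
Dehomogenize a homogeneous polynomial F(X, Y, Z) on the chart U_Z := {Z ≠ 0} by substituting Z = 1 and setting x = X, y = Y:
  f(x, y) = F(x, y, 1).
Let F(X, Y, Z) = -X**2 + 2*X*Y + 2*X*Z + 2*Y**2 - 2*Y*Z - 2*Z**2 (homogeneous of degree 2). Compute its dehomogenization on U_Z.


f(x, y) = -x**2 + 2*x*y + 2*x + 2*y**2 - 2*y - 2

On U_Z we set Z = 1. Each monomial c·X^i·Y^j·Z^k in F becomes c·x^i·y^j·1^k = c·x^i·y^j.
Substituting Z = 1: F(X, Y, 1) = -x**2 + 2*x*y + 2*x + 2*y**2 - 2*y - 2.
Note: deg(f) ≤ deg(F) = 2; strict inequality happens when F is divisible by Z (lost terms).


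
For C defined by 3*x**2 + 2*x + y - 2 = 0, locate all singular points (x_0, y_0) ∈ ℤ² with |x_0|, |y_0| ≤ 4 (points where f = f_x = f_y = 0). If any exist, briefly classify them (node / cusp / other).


No singular points in the scanned grid; C is smooth there.

Compute partial derivatives:
  f_x = 6*x + 2.
  f_y = 1.
f_y = 1 is a nonzero constant, so f_y never vanishes: no point (x, y) can satisfy f = f_x = f_y = 0. In particular no (x, y) ∈ {−4, ..., 4}² is singular; the curve is smooth.


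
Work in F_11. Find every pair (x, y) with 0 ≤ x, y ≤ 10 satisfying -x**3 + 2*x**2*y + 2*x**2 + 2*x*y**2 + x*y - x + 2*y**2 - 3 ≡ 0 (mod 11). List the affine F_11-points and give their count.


Affine F_11-points: {(2, 1), (6, 9), (10, 10)}; count = 3.

For each of the 121 pairs (x, y) ∈ F_11², evaluate f(x, y) mod 11. Record the zeros.
  x = 0: [0↦8, 1↦10, 2↦5, 3↦4, 4↦7, 5↦3, 6↦3, 7↦7, 8↦4, 9↦5, 10↦10]  zeros at y ∈ ∅
  x = 1: [0↦8, 1↦4, 2↦8, 3↦9, 4↦7, 5↦2, 6↦5, 7↦5, 8↦2, 9↦7, 10↦9]  zeros at y ∈ ∅
  x = 2: [0↦6, 1↦0, 2↦6, 3↦2, 4↦10, 5↦8, 6↦7, 7↦7, 8↦8, 9↦10, 10↦2]  zeros at y ∈ {1}
  x = 3: [0↦7, 1↦3, 2↦4, 3↦10, 4↦10, 5↦4, 6↦3, 7↦7, 8↦5, 9↦8, 10↦5]  zeros at y ∈ ∅
  x = 4: [0↦5, 1↦7, 2↦7, 3↦5, 4↦1, 5↦6, 6↦9, 7↦10, 8↦9, 9↦6, 10↦1]  zeros at y ∈ ∅
  x = 5: [0↦5, 1↦6, 2↦9, 3↦3, 4↦10, 5↦8, 6↦8, 7↦10, 8↦3, 9↦9, 10↦6]  zeros at y ∈ ∅
  x = 6: [0↦1, 1↦5, 2↦4, 3↦9, 4↦9, 5↦4, 6↦5, 7↦1, 8↦3, 9↦0, 10↦3]  zeros at y ∈ {9}
  x = 7: [0↦9, 1↦9, 2↦8, 3↦6, 4↦3, 5↦10, 6↦5, 7↦10, 8↦3, 9↦6, 10↦8]  zeros at y ∈ ∅
  x = 8: [0↦1, 1↦1, 2↦4, 3↦10, 4↦8, 5↦9, 6↦2, 7↦9, 8↦8, 9↦10, 10↦4]  zeros at y ∈ ∅
  x = 9: [0↦4, 1↦8, 2↦8, 3↦4, 4↦7, 5↦6, 6↦1, 7↦3, 8↦1, 9↦6, 10↦7]  zeros at y ∈ ∅
  x = 10: [0↦1, 1↦2, 2↦3, 3↦4, 4↦5, 5↦6, 6↦7, 7↦8, 8↦9, 9↦10, 10↦0]  zeros at y ∈ {10}
Collecting zeros: affine points = {(2, 1), (6, 9), (10, 10)}.
Total count |C(F_11)_aff| = 3.


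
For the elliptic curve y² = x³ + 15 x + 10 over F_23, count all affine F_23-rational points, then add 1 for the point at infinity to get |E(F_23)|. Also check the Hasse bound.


Affine points = {(1, 7), (1, 16), (2, 5), (2, 18), (3, 6), (3, 17), (5, 7), (5, 16), (9, 0), (12, 3), (12, 20), (17, 7), (17, 16), (19, 1), (19, 22), (21, 8), (21, 15)}; affine count = 17; |E(F_23)| = 18.

Discriminant check: Δ ∝ 4a³ + 27b² = 4·15³ + 27·10² = 4·3375 + 27·100 ≡ 8 (mod 23). Nonzero ⇒ E is nonsingular.
For each x ∈ F_23, compute rhs = x³ + 15·x + 10 mod 23, then count y ∈ F_23 with y² ≡ rhs.
  x = 0: rhs = 10, matching y values: none (0 points).
  x = 1: rhs = 3, matching y values: 7, 16 (2 points).
  x = 2: rhs = 2, matching y values: 5, 18 (2 points).
  x = 3: rhs = 13, matching y values: 6, 17 (2 points).
  x = 4: rhs = 19, matching y values: none (0 points).
  x = 5: rhs = 3, matching y values: 7, 16 (2 points).
  x = 6: rhs = 17, matching y values: none (0 points).
  x = 7: rhs = 21, matching y values: none (0 points).
  x = 8: rhs = 21, matching y values: none (0 points).
  x = 9: rhs = 0, matching y values: 0 (1 points).
  x = 10: rhs = 10, matching y values: none (0 points).
  x = 11: rhs = 11, matching y values: none (0 points).
  x = 12: rhs = 9, matching y values: 3, 20 (2 points).
  x = 13: rhs = 10, matching y values: none (0 points).
  x = 14: rhs = 20, matching y values: none (0 points).
  x = 15: rhs = 22, matching y values: none (0 points).
  x = 16: rhs = 22, matching y values: none (0 points).
  x = 17: rhs = 3, matching y values: 7, 16 (2 points).
  x = 18: rhs = 17, matching y values: none (0 points).
  x = 19: rhs = 1, matching y values: 1, 22 (2 points).
  x = 20: rhs = 7, matching y values: none (0 points).
  x = 21: rhs = 18, matching y values: 8, 15 (2 points).
  x = 22: rhs = 17, matching y values: none (0 points).
Total affine count: 17.
Full point count |E(F_23)| = 17 + 1 = 18.
Hasse bound: |18 − (23+1)| = |-6| = 6 ≤ 2√23 ≈ 9.5917 ✓.


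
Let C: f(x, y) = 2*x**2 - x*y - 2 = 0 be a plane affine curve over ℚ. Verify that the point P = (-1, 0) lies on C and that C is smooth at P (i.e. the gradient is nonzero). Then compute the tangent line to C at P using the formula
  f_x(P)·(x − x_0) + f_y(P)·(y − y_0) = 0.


Tangent line at P: -4*x + y - 4 = 0.

Step 1: f(-1, 0) = 0, so P lies on C.
Step 2: partial derivatives
  f_x(x, y) = 4*x - y, f_y(x, y) = -x.
  f_x(P) = -4, f_y(P) = 1 (gradient nonzero, so P is smooth).
Step 3: tangent line at P: -4·(x − -1) + 1·(y − 0) = 0.
Expanding: -4*x + y - 4 = 0.


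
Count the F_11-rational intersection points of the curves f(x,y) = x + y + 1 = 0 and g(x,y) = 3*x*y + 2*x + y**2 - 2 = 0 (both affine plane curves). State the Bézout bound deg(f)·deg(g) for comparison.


Common zeros: {(8, 2), (9, 1)}; count = 2; Bézout bound = 2.

deg(f) = 1, deg(g) = 2, so Bézout bound = 2.
Scan x ∈ F_11. For each x, list the y ∈ F_11 with f(x, y) ≡ 0 and those with g(x, y) ≡ 0 (mod 11); the common zeros in that column are the intersection.
  x = 0: f ≡ 0 at y ∈ {10}; g ≡ 0 at y ∈ ∅; common: ∅.
  x = 1: f ≡ 0 at y ∈ {9}; g ≡ 0 at y ∈ {0, 8}; common: ∅.
  x = 2: f ≡ 0 at y ∈ {8}; g ≡ 0 at y ∈ ∅; common: ∅.
  x = 3: f ≡ 0 at y ∈ {7}; g ≡ 0 at y ∈ ∅; common: ∅.
  x = 4: f ≡ 0 at y ∈ {6}; g ≡ 0 at y ∈ ∅; common: ∅.
  x = 5: f ≡ 0 at y ∈ {5}; g ≡ 0 at y ∈ ∅; common: ∅.
  x = 6: f ≡ 0 at y ∈ {4}; g ≡ 0 at y ∈ {6, 9}; common: ∅.
  x = 7: f ≡ 0 at y ∈ {3}; g ≡ 0 at y ∈ ∅; common: ∅.
  x = 8: f ≡ 0 at y ∈ {2}; g ≡ 0 at y ∈ {2, 7}; common: {2}.
  x = 9: f ≡ 0 at y ∈ {1}; g ≡ 0 at y ∈ {1, 5}; common: {1}.
  x = 10: f ≡ 0 at y ∈ {0}; g ≡ 0 at y ∈ {4, 10}; common: ∅.
Collecting: common zeros = {(8, 2), (9, 1)}, so the count is 2.
Comparison with the Bézout bound: 2 ≤ 2 = deg(f)·deg(g), as expected for curves with no common component (the bound is attained).


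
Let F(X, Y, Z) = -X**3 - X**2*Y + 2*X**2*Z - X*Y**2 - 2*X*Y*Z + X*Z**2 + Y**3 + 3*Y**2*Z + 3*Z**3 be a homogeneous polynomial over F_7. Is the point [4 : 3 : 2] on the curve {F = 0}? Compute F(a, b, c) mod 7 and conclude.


F(4,3,2) ≡ 3 (mod 7); P is NOT on the curve.

Evaluate F(4, 3, 2) term-by-term (mod 7).
  -X**3 ↦ -1·64·1·1 = -64
  -X**2*Y ↦ -1·16·3·1 = -48
  2*X**2*Z ↦ 2·16·1·2 = 64
  -X*Y**2 ↦ -1·4·9·1 = -36
  -2*X*Y*Z ↦ -2·4·3·2 = -48
  X*Z**2 ↦ 1·4·1·4 = 16
  Y**3 ↦ 1·1·27·1 = 27
  3*Y**2*Z ↦ 3·1·9·2 = 54
  3*Z**3 ↦ 3·1·1·8 = 24
Sum: F(4, 3, 2) = (-64) + (-48) + (64) + (-36) + (-48) + (16) + (27) + (54) + (24) = -11.
Reducing mod 7: -11 ≡ 3 (mod 7).
Since F(a, b, c) ≡ 3 ≠ 0 (mod 7), P does NOT lie on the curve.


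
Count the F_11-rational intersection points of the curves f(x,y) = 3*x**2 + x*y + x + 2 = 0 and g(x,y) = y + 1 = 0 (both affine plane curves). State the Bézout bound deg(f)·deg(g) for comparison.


Common zeros: {(5, 10), (6, 10)}; count = 2; Bézout bound = 2.

deg(f) = 2, deg(g) = 1, so Bézout bound = 2.
Scan x ∈ F_11. For each x, list the y ∈ F_11 with f(x, y) ≡ 0 and those with g(x, y) ≡ 0 (mod 11); the common zeros in that column are the intersection.
  x = 0: f ≡ 0 at y ∈ ∅; g ≡ 0 at y ∈ {10}; common: ∅.
  x = 1: f ≡ 0 at y ∈ {5}; g ≡ 0 at y ∈ {10}; common: ∅.
  x = 2: f ≡ 0 at y ∈ {3}; g ≡ 0 at y ∈ {10}; common: ∅.
  x = 3: f ≡ 0 at y ∈ {4}; g ≡ 0 at y ∈ {10}; common: ∅.
  x = 4: f ≡ 0 at y ∈ {3}; g ≡ 0 at y ∈ {10}; common: ∅.
  x = 5: f ≡ 0 at y ∈ {10}; g ≡ 0 at y ∈ {10}; common: {10}.
  x = 6: f ≡ 0 at y ∈ {10}; g ≡ 0 at y ∈ {10}; common: {10}.
  x = 7: f ≡ 0 at y ∈ {6}; g ≡ 0 at y ∈ {10}; common: ∅.
  x = 8: f ≡ 0 at y ∈ {5}; g ≡ 0 at y ∈ {10}; common: ∅.
  x = 9: f ≡ 0 at y ∈ {6}; g ≡ 0 at y ∈ {10}; common: ∅.
  x = 10: f ≡ 0 at y ∈ {4}; g ≡ 0 at y ∈ {10}; common: ∅.
Collecting: common zeros = {(5, 10), (6, 10)}, so the count is 2.
Comparison with the Bézout bound: 2 ≤ 2 = deg(f)·deg(g), as expected for curves with no common component (the bound is attained).


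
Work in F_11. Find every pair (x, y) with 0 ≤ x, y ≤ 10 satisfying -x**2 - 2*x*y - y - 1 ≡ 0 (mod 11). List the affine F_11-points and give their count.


Affine F_11-points: {(0, 10), (1, 3), (2, 10), (3, 8), (4, 3), (6, 9), (7, 4), (8, 2), (9, 9), (10, 2)}; count = 10.

For each of the 121 pairs (x, y) ∈ F_11², evaluate f(x, y) mod 11. Record the zeros.
  x = 0: [0↦10, 1↦9, 2↦8, 3↦7, 4↦6, 5↦5, 6↦4, 7↦3, 8↦2, 9↦1, 10↦0]  zeros at y ∈ {10}
  x = 1: [0↦9, 1↦6, 2↦3, 3↦0, 4↦8, 5↦5, 6↦2, 7↦10, 8↦7, 9↦4, 10↦1]  zeros at y ∈ {3}
  x = 2: [0↦6, 1↦1, 2↦7, 3↦2, 4↦8, 5↦3, 6↦9, 7↦4, 8↦10, 9↦5, 10↦0]  zeros at y ∈ {10}
  x = 3: [0↦1, 1↦5, 2↦9, 3↦2, 4↦6, 5↦10, 6↦3, 7↦7, 8↦0, 9↦4, 10↦8]  zeros at y ∈ {8}
  x = 4: [0↦5, 1↦7, 2↦9, 3↦0, 4↦2, 5↦4, 6↦6, 7↦8, 8↦10, 9↦1, 10↦3]  zeros at y ∈ {3}
  x = 5: [0↦7, 1↦7, 2↦7, 3↦7, 4↦7, 5↦7, 6↦7, 7↦7, 8↦7, 9↦7, 10↦7]  zeros at y ∈ ∅
  x = 6: [0↦7, 1↦5, 2↦3, 3↦1, 4↦10, 5↦8, 6↦6, 7↦4, 8↦2, 9↦0, 10↦9]  zeros at y ∈ {9}
  x = 7: [0↦5, 1↦1, 2↦8, 3↦4, 4↦0, 5↦7, 6↦3, 7↦10, 8↦6, 9↦2, 10↦9]  zeros at y ∈ {4}
  x = 8: [0↦1, 1↦6, 2↦0, 3↦5, 4↦10, 5↦4, 6↦9, 7↦3, 8↦8, 9↦2, 10↦7]  zeros at y ∈ {2}
  x = 9: [0↦6, 1↦9, 2↦1, 3↦4, 4↦7, 5↦10, 6↦2, 7↦5, 8↦8, 9↦0, 10↦3]  zeros at y ∈ {9}
  x = 10: [0↦9, 1↦10, 2↦0, 3↦1, 4↦2, 5↦3, 6↦4, 7↦5, 8↦6, 9↦7, 10↦8]  zeros at y ∈ {2}
Collecting zeros: affine points = {(0, 10), (1, 3), (2, 10), (3, 8), (4, 3), (6, 9), (7, 4), (8, 2), (9, 9), (10, 2)}.
Total count |C(F_11)_aff| = 10.


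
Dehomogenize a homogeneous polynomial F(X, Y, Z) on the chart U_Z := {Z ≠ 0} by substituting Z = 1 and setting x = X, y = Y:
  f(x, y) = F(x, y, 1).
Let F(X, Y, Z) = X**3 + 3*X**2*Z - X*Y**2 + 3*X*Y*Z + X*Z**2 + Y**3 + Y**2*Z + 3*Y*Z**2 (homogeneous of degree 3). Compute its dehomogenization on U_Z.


f(x, y) = x**3 + 3*x**2 - x*y**2 + 3*x*y + x + y**3 + y**2 + 3*y

On U_Z we set Z = 1. Each monomial c·X^i·Y^j·Z^k in F becomes c·x^i·y^j·1^k = c·x^i·y^j.
Substituting Z = 1: F(X, Y, 1) = x**3 + 3*x**2 - x*y**2 + 3*x*y + x + y**3 + y**2 + 3*y.
Note: deg(f) ≤ deg(F) = 3; strict inequality happens when F is divisible by Z (lost terms).


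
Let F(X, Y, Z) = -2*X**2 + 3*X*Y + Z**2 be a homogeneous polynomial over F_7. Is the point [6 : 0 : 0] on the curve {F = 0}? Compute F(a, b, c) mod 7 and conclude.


F(6,0,0) ≡ 5 (mod 7); P is NOT on the curve.

Evaluate F(6, 0, 0) term-by-term (mod 7).
  -2*X**2 ↦ -2·36·1·1 = -72
  3*X*Y ↦ 3·6·0·1 = 0
  Z**2 ↦ 1·1·1·0 = 0
Sum: F(6, 0, 0) = (-72) + (0) + (0) = -72.
Reducing mod 7: -72 ≡ 5 (mod 7).
Since F(a, b, c) ≡ 5 ≠ 0 (mod 7), P does NOT lie on the curve.


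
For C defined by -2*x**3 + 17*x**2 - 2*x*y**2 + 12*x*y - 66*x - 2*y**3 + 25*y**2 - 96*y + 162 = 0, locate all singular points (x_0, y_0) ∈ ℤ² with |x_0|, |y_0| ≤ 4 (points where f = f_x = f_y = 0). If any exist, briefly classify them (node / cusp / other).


Singular points: {(3, 3)}; classification: node.

Compute partial derivatives:
  f_x = -6*x**2 + 34*x - 2*y**2 + 12*y - 66.
  f_y = -4*x*y + 12*x - 6*y**2 + 50*y - 96.
Scan x_0 ∈ {−4, ..., 4}. For each x_0, f_y(x_0, y) is a polynomial in y; find its integer roots y ∈ {−4, ..., 4}, then test f_x and f at those candidates.
  x = -4: f_y(-4, y) = -6*y**2 + 66*y - 144; vanishes at y ∈ {3}. (-4, 3): f_x = -280 ≠ 0.
  x = -3: f_y(-3, y) = -6*y**2 + 62*y - 132; vanishes at y ∈ {3}. (-3, 3): f_x = -204 ≠ 0.
  x = -2: f_y(-2, y) = -6*y**2 + 58*y - 120; vanishes at y ∈ {3}. (-2, 3): f_x = -140 ≠ 0.
  x = -1: f_y(-1, y) = -6*y**2 + 54*y - 108; vanishes at y ∈ {3}. (-1, 3): f_x = -88 ≠ 0.
  x = 0: f_y(0, y) = -6*y**2 + 50*y - 96; vanishes at y ∈ {3}. (0, 3): f_x = -48 ≠ 0.
  x = 1: f_y(1, y) = -6*y**2 + 46*y - 84; vanishes at y ∈ {3}. (1, 3): f_x = -20 ≠ 0.
  x = 2: f_y(2, y) = -6*y**2 + 42*y - 72; vanishes at y ∈ {3, 4}. (2, 3): f_x = -4 ≠ 0; (2, 4): f_x = -6 ≠ 0.
  x = 3: f_y(3, y) = -6*y**2 + 38*y - 60; vanishes at y ∈ {3}. (3, 3): f_x = 0, f = 0 — SINGULAR.
  x = 4: f_y(4, y) = -6*y**2 + 34*y - 48; vanishes at y ∈ {3}. (4, 3): f_x = -8 ≠ 0.
Only singular point on the grid: (3, 3).
Classify: substitute x = 3 + u, y = 3 + v and expand: f = -2*u**3 - u**2 - 2*u*v**2 - 2*v**3 + v**2.
No constant or linear terms (consistent with a singular point). Quadratic part: -u**2 + v**2. Cubic part: -2*u**3 - 2*u*v**2 - 2*v**3.
The quadratic part v**2 - u**2 = (v − u)(v + u) splits into two distinct linear factors, so there are two distinct tangent lines y − 3 = ±(x − 3) — this is a node (ordinary double point).
Classification: node.


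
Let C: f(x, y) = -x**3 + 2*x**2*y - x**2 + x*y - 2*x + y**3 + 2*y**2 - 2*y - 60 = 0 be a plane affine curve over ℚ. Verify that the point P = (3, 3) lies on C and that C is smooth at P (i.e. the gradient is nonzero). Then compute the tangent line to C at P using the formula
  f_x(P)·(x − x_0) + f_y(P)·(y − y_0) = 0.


Tangent line at P: 4*x + 58*y - 186 = 0.

Step 1: f(3, 3) = 0, so P lies on C.
Step 2: partial derivatives
  f_x(x, y) = -3*x**2 + 4*x*y - 2*x + y - 2, f_y(x, y) = 2*x**2 + x + 3*y**2 + 4*y - 2.
  f_x(P) = 4, f_y(P) = 58 (gradient nonzero, so P is smooth).
Step 3: tangent line at P: 4·(x − 3) + 58·(y − 3) = 0.
Expanding: 4*x + 58*y - 186 = 0.


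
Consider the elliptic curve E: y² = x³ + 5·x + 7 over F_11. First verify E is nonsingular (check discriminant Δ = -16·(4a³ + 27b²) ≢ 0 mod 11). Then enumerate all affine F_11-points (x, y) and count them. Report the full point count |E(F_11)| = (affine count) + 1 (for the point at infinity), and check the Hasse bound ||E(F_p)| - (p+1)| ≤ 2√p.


Affine points = {(2, 5), (2, 6), (3, 4), (3, 7), (4, 5), (4, 6), (5, 5), (5, 6), (6, 0), (7, 0), (8, 3), (8, 8), (9, 0), (10, 1), (10, 10)}; affine count = 15; |E(F_11)| = 16.

Discriminant check: Δ ∝ 4a³ + 27b² = 4·5³ + 27·7² = 4·125 + 27·49 ≡ 8 (mod 11). Nonzero ⇒ E is nonsingular.
For each x ∈ F_11, compute rhs = x³ + 5·x + 7 mod 11, then count y ∈ F_11 with y² ≡ rhs.
  x = 0: rhs = 7, matching y values: none (0 points).
  x = 1: rhs = 2, matching y values: none (0 points).
  x = 2: rhs = 3, matching y values: 5, 6 (2 points).
  x = 3: rhs = 5, matching y values: 4, 7 (2 points).
  x = 4: rhs = 3, matching y values: 5, 6 (2 points).
  x = 5: rhs = 3, matching y values: 5, 6 (2 points).
  x = 6: rhs = 0, matching y values: 0 (1 points).
  x = 7: rhs = 0, matching y values: 0 (1 points).
  x = 8: rhs = 9, matching y values: 3, 8 (2 points).
  x = 9: rhs = 0, matching y values: 0 (1 points).
  x = 10: rhs = 1, matching y values: 1, 10 (2 points).
Total affine count: 15.
Full point count |E(F_11)| = 15 + 1 = 16.
Hasse bound: |16 − (11+1)| = |4| = 4 ≤ 2√11 ≈ 6.6332 ✓.


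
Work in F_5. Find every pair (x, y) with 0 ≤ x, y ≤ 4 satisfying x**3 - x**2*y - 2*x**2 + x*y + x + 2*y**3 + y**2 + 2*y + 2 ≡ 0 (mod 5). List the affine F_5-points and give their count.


Affine F_5-points: {(3, 3)}; count = 1.

For each of the 25 pairs (x, y) ∈ F_5², evaluate f(x, y) mod 5. Record the zeros.
  x = 0: [0↦2, 1↦2, 2↦1, 3↦1, 4↦4]  zeros at y ∈ ∅
  x = 1: [0↦2, 1↦2, 2↦1, 3↦1, 4↦4]  zeros at y ∈ ∅
  x = 2: [0↦4, 1↦2, 2↦4, 3↦2, 4↦3]  zeros at y ∈ ∅
  x = 3: [0↦4, 1↦3, 2↦1, 3↦0, 4↦2]  zeros at y ∈ {3}
  x = 4: [0↦3, 1↦1, 2↦3, 3↦1, 4↦2]  zeros at y ∈ ∅
Collecting zeros: affine points = {(3, 3)}.
Total count |C(F_5)_aff| = 1.


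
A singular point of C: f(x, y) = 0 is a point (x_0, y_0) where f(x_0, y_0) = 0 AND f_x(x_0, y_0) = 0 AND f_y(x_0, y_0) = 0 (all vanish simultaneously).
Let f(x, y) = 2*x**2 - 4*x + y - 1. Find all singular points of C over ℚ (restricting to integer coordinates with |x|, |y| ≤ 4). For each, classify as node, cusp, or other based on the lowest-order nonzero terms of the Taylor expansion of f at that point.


No singular points in the scanned grid; C is smooth there.

Compute partial derivatives:
  f_x = 4*x - 4.
  f_y = 1.
f_y = 1 is a nonzero constant, so f_y never vanishes: no point (x, y) can satisfy f = f_x = f_y = 0. In particular no (x, y) ∈ {−4, ..., 4}² is singular; the curve is smooth.


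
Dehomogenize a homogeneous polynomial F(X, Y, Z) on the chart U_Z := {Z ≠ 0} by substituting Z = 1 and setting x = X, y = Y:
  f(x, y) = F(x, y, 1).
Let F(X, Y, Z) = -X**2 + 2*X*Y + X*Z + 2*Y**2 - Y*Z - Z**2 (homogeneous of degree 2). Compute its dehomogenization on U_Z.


f(x, y) = -x**2 + 2*x*y + x + 2*y**2 - y - 1

On U_Z we set Z = 1. Each monomial c·X^i·Y^j·Z^k in F becomes c·x^i·y^j·1^k = c·x^i·y^j.
Substituting Z = 1: F(X, Y, 1) = -x**2 + 2*x*y + x + 2*y**2 - y - 1.
Note: deg(f) ≤ deg(F) = 2; strict inequality happens when F is divisible by Z (lost terms).


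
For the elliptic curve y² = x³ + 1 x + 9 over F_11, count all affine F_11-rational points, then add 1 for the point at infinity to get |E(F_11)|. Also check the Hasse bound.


Affine points = {(0, 3), (0, 8), (1, 0), (4, 0), (6, 0), (8, 1), (8, 10)}; affine count = 7; |E(F_11)| = 8.

Discriminant check: Δ ∝ 4a³ + 27b² = 4·1³ + 27·9² = 4·1 + 27·81 ≡ 2 (mod 11). Nonzero ⇒ E is nonsingular.
For each x ∈ F_11, compute rhs = x³ + 1·x + 9 mod 11, then count y ∈ F_11 with y² ≡ rhs.
  x = 0: rhs = 9, matching y values: 3, 8 (2 points).
  x = 1: rhs = 0, matching y values: 0 (1 points).
  x = 2: rhs = 8, matching y values: none (0 points).
  x = 3: rhs = 6, matching y values: none (0 points).
  x = 4: rhs = 0, matching y values: 0 (1 points).
  x = 5: rhs = 7, matching y values: none (0 points).
  x = 6: rhs = 0, matching y values: 0 (1 points).
  x = 7: rhs = 7, matching y values: none (0 points).
  x = 8: rhs = 1, matching y values: 1, 10 (2 points).
  x = 9: rhs = 10, matching y values: none (0 points).
  x = 10: rhs = 7, matching y values: none (0 points).
Total affine count: 7.
Full point count |E(F_11)| = 7 + 1 = 8.
Hasse bound: |8 − (11+1)| = |-4| = 4 ≤ 2√11 ≈ 6.6332 ✓.


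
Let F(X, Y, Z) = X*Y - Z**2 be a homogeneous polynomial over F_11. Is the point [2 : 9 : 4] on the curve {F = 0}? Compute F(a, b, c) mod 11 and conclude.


F(2,9,4) ≡ 2 (mod 11); P is NOT on the curve.

Evaluate F(2, 9, 4) term-by-term (mod 11).
  X*Y ↦ 1·2·9·1 = 18
  -Z**2 ↦ -1·1·1·16 = -16
Sum: F(2, 9, 4) = (18) + (-16) = 2.
Reducing mod 11: 2 ≡ 2 (mod 11).
Since F(a, b, c) ≡ 2 ≠ 0 (mod 11), P does NOT lie on the curve.


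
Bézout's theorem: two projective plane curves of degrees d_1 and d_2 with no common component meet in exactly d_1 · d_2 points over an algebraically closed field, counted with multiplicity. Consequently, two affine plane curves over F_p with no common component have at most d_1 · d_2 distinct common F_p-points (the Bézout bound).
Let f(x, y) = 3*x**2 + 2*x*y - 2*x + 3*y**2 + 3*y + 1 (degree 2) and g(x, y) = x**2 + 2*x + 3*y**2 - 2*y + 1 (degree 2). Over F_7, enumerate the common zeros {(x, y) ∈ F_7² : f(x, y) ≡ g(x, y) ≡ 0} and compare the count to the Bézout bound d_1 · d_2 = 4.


Common zeros: ∅; count = 0; Bézout bound = 4.

deg(f) = 2, deg(g) = 2, so Bézout bound = 4.
Scan x ∈ F_7. For each x, list the y ∈ F_7 with f(x, y) ≡ 0 and those with g(x, y) ≡ 0 (mod 7); the common zeros in that column are the intersection.
  x = 0: f ≡ 0 at y ∈ {1, 5}; g ≡ 0 at y ∈ ∅; common: ∅.
  x = 1: f ≡ 0 at y ∈ {4, 6}; g ≡ 0 at y ∈ ∅; common: ∅.
  x = 2: f ≡ 0 at y ∈ {2, 5}; g ≡ 0 at y ∈ {4, 6}; common: ∅.
  x = 3: f ≡ 0 at y ∈ ∅; g ≡ 0 at y ∈ {4, 6}; common: ∅.
  x = 4: f ≡ 0 at y ∈ {4}; g ≡ 0 at y ∈ ∅; common: ∅.
  x = 5: f ≡ 0 at y ∈ {6}; g ≡ 0 at y ∈ ∅; common: ∅.
  x = 6: f ≡ 0 at y ∈ ∅; g ≡ 0 at y ∈ {0, 3}; common: ∅.
Collecting: common zeros = ∅, so the count is 0.
Comparison with the Bézout bound: 0 ≤ 4 = deg(f)·deg(g), as expected for curves with no common component (the affine F_7-count falls short of the bound because intersections may lie at infinity, over extension fields, or carry multiplicity).


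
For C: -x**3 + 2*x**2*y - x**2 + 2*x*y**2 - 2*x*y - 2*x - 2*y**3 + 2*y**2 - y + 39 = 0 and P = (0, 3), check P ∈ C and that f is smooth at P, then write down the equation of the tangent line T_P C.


Tangent line at P: 10*x - 43*y + 129 = 0.

Step 1: f(0, 3) = 0, so P lies on C.
Step 2: partial derivatives
  f_x(x, y) = -3*x**2 + 4*x*y - 2*x + 2*y**2 - 2*y - 2, f_y(x, y) = 2*x**2 + 4*x*y - 2*x - 6*y**2 + 4*y - 1.
  f_x(P) = 10, f_y(P) = -43 (gradient nonzero, so P is smooth).
Step 3: tangent line at P: 10·(x − 0) + -43·(y − 3) = 0.
Expanding: 10*x - 43*y + 129 = 0.


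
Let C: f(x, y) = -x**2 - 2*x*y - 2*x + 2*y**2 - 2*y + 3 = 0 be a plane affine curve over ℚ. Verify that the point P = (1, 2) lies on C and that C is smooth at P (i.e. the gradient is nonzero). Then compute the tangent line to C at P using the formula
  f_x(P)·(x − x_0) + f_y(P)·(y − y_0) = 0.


Tangent line at P: -8*x + 4*y = 0.

Step 1: f(1, 2) = 0, so P lies on C.
Step 2: partial derivatives
  f_x(x, y) = -2*x - 2*y - 2, f_y(x, y) = -2*x + 4*y - 2.
  f_x(P) = -8, f_y(P) = 4 (gradient nonzero, so P is smooth).
Step 3: tangent line at P: -8·(x − 1) + 4·(y − 2) = 0.
Expanding: -8*x + 4*y = 0.


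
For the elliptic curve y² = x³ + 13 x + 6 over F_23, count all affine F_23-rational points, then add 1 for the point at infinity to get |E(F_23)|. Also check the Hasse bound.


Affine points = {(0, 11), (0, 12), (3, 7), (3, 16), (5, 9), (5, 14), (6, 1), (6, 22), (7, 7), (7, 16), (8, 1), (8, 22), (9, 1), (9, 22), (10, 3), (10, 20), (11, 10), (11, 13), (12, 2), (12, 21), (13, 7), (13, 16), (16, 3), (16, 20), (18, 0), (20, 3), (20, 20), (21, 8), (21, 15)}; affine count = 29; |E(F_23)| = 30.

Discriminant check: Δ ∝ 4a³ + 27b² = 4·13³ + 27·6² = 4·2197 + 27·36 ≡ 8 (mod 23). Nonzero ⇒ E is nonsingular.
For each x ∈ F_23, compute rhs = x³ + 13·x + 6 mod 23, then count y ∈ F_23 with y² ≡ rhs.
  x = 0: rhs = 6, matching y values: 11, 12 (2 points).
  x = 1: rhs = 20, matching y values: none (0 points).
  x = 2: rhs = 17, matching y values: none (0 points).
  x = 3: rhs = 3, matching y values: 7, 16 (2 points).
  x = 4: rhs = 7, matching y values: none (0 points).
  x = 5: rhs = 12, matching y values: 9, 14 (2 points).
  x = 6: rhs = 1, matching y values: 1, 22 (2 points).
  x = 7: rhs = 3, matching y values: 7, 16 (2 points).
  x = 8: rhs = 1, matching y values: 1, 22 (2 points).
  x = 9: rhs = 1, matching y values: 1, 22 (2 points).
  x = 10: rhs = 9, matching y values: 3, 20 (2 points).
  x = 11: rhs = 8, matching y values: 10, 13 (2 points).
  x = 12: rhs = 4, matching y values: 2, 21 (2 points).
  x = 13: rhs = 3, matching y values: 7, 16 (2 points).
  x = 14: rhs = 11, matching y values: none (0 points).
  x = 15: rhs = 11, matching y values: none (0 points).
  x = 16: rhs = 9, matching y values: 3, 20 (2 points).
  x = 17: rhs = 11, matching y values: none (0 points).
  x = 18: rhs = 0, matching y values: 0 (1 points).
  x = 19: rhs = 5, matching y values: none (0 points).
  x = 20: rhs = 9, matching y values: 3, 20 (2 points).
  x = 21: rhs = 18, matching y values: 8, 15 (2 points).
  x = 22: rhs = 15, matching y values: none (0 points).
Total affine count: 29.
Full point count |E(F_23)| = 29 + 1 = 30.
Hasse bound: |30 − (23+1)| = |6| = 6 ≤ 2√23 ≈ 9.5917 ✓.


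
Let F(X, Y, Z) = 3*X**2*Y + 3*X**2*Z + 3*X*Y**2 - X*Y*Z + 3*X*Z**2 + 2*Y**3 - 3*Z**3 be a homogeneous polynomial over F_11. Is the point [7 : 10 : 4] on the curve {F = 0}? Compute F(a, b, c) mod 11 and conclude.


F(7,10,4) ≡ 5 (mod 11); P is NOT on the curve.

Evaluate F(7, 10, 4) term-by-term (mod 11).
  3*X**2*Y ↦ 3·49·10·1 = 1470
  3*X**2*Z ↦ 3·49·1·4 = 588
  3*X*Y**2 ↦ 3·7·100·1 = 2100
  -X*Y*Z ↦ -1·7·10·4 = -280
  3*X*Z**2 ↦ 3·7·1·16 = 336
  2*Y**3 ↦ 2·1·1000·1 = 2000
  -3*Z**3 ↦ -3·1·1·64 = -192
Sum: F(7, 10, 4) = (1470) + (588) + (2100) + (-280) + (336) + (2000) + (-192) = 6022.
Reducing mod 11: 6022 ≡ 5 (mod 11).
Since F(a, b, c) ≡ 5 ≠ 0 (mod 11), P does NOT lie on the curve.


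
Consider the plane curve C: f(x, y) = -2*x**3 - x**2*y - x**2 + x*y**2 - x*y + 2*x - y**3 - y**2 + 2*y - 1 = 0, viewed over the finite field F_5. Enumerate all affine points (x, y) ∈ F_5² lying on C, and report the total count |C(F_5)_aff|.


Affine F_5-points: {(1, 2), (3, 4), (4, 4)}; count = 3.

For each of the 25 pairs (x, y) ∈ F_5², evaluate f(x, y) mod 5. Record the zeros.
  x = 0: [0↦4, 1↦4, 2↦1, 3↦4, 4↦2]  zeros at y ∈ ∅
  x = 1: [0↦3, 1↦2, 2↦0, 3↦1, 4↦4]  zeros at y ∈ {2}
  x = 2: [0↦3, 1↦4, 2↦1, 3↦3, 4↦4]  zeros at y ∈ ∅
  x = 3: [0↦2, 1↦3, 2↦2, 3↦3, 4↦0]  zeros at y ∈ {4}
  x = 4: [0↦3, 1↦2, 2↦1, 3↦4, 4↦0]  zeros at y ∈ {4}
Collecting zeros: affine points = {(1, 2), (3, 4), (4, 4)}.
Total count |C(F_5)_aff| = 3.


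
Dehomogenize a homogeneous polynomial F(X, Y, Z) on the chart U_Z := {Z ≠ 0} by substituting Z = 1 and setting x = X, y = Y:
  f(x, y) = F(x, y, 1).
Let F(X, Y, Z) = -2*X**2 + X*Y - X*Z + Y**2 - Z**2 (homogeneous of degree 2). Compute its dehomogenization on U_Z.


f(x, y) = -2*x**2 + x*y - x + y**2 - 1

On U_Z we set Z = 1. Each monomial c·X^i·Y^j·Z^k in F becomes c·x^i·y^j·1^k = c·x^i·y^j.
Substituting Z = 1: F(X, Y, 1) = -2*x**2 + x*y - x + y**2 - 1.
Note: deg(f) ≤ deg(F) = 2; strict inequality happens when F is divisible by Z (lost terms).


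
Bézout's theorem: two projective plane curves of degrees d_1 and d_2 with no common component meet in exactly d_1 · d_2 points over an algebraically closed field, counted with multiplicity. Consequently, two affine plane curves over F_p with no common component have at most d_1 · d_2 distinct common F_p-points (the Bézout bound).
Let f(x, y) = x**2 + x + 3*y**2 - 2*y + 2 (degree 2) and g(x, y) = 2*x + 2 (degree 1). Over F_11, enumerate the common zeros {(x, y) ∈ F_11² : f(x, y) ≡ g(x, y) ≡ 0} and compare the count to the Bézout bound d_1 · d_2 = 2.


Common zeros: ∅; count = 0; Bézout bound = 2.

deg(f) = 2, deg(g) = 1, so Bézout bound = 2.
Scan x ∈ F_11. For each x, list the y ∈ F_11 with f(x, y) ≡ 0 and those with g(x, y) ≡ 0 (mod 11); the common zeros in that column are the intersection.
  x = 0: f ≡ 0 at y ∈ ∅; g ≡ 0 at y ∈ ∅; common: ∅.
  x = 1: f ≡ 0 at y ∈ {4}; g ≡ 0 at y ∈ ∅; common: ∅.
  x = 2: f ≡ 0 at y ∈ ∅; g ≡ 0 at y ∈ ∅; common: ∅.
  x = 3: f ≡ 0 at y ∈ {2, 6}; g ≡ 0 at y ∈ ∅; common: ∅.
  x = 4: f ≡ 0 at y ∈ {0, 8}; g ≡ 0 at y ∈ ∅; common: ∅.
  x = 5: f ≡ 0 at y ∈ {1, 7}; g ≡ 0 at y ∈ ∅; common: ∅.
  x = 6: f ≡ 0 at y ∈ {0, 8}; g ≡ 0 at y ∈ ∅; common: ∅.
  x = 7: f ≡ 0 at y ∈ {2, 6}; g ≡ 0 at y ∈ ∅; common: ∅.
  x = 8: f ≡ 0 at y ∈ ∅; g ≡ 0 at y ∈ ∅; common: ∅.
  x = 9: f ≡ 0 at y ∈ {4}; g ≡ 0 at y ∈ ∅; common: ∅.
  x = 10: f ≡ 0 at y ∈ ∅; g ≡ 0 at y ∈ {0, 1, 2, 3, 4, 5, 6, 7, 8, 9, 10}; common: ∅.
Collecting: common zeros = ∅, so the count is 0.
Comparison with the Bézout bound: 0 ≤ 2 = deg(f)·deg(g), as expected for curves with no common component (the affine F_11-count falls short of the bound because intersections may lie at infinity, over extension fields, or carry multiplicity).


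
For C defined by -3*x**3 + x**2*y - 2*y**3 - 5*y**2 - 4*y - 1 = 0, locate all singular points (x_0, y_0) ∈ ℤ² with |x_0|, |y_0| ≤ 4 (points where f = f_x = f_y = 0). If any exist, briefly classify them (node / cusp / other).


Singular points: {(0, -1)}; classification: node.

Compute partial derivatives:
  f_x = -9*x**2 + 2*x*y.
  f_y = x**2 - 6*y**2 - 10*y - 4.
Scan x_0 ∈ {−4, ..., 4}. For each x_0, f_y(x_0, y) is a polynomial in y; find its integer roots y ∈ {−4, ..., 4}, then test f_x and f at those candidates.
  x = -4: f_y(-4, y) = -6*y**2 - 10*y + 12; no integer root y with |y| ≤ 4.
  x = -3: f_y(-3, y) = -6*y**2 - 10*y + 5; no integer root y with |y| ≤ 4.
  x = -2: f_y(-2, y) = -6*y**2 - 10*y; vanishes at y ∈ {0}. (-2, 0): f_x = -36 ≠ 0.
  x = -1: f_y(-1, y) = -6*y**2 - 10*y - 3; no integer root y with |y| ≤ 4.
  x = 0: f_y(0, y) = -6*y**2 - 10*y - 4; vanishes at y ∈ {-1}. (0, -1): f_x = 0, f = 0 — SINGULAR.
  x = 1: f_y(1, y) = -6*y**2 - 10*y - 3; no integer root y with |y| ≤ 4.
  x = 2: f_y(2, y) = -6*y**2 - 10*y; vanishes at y ∈ {0}. (2, 0): f_x = -36 ≠ 0.
  x = 3: f_y(3, y) = -6*y**2 - 10*y + 5; no integer root y with |y| ≤ 4.
  x = 4: f_y(4, y) = -6*y**2 - 10*y + 12; no integer root y with |y| ≤ 4.
Only singular point on the grid: (0, -1).
Classify: substitute x = 0 + u, y = -1 + v and expand: f = -3*u**3 + u**2*v - u**2 - 2*v**3 + v**2.
No constant or linear terms (consistent with a singular point). Quadratic part: -u**2 + v**2. Cubic part: -3*u**3 + u**2*v - 2*v**3.
The quadratic part v**2 - u**2 = (v − u)(v + u) splits into two distinct linear factors, so there are two distinct tangent lines y − -1 = ±(x − 0) — this is a node (ordinary double point).
Classification: node.


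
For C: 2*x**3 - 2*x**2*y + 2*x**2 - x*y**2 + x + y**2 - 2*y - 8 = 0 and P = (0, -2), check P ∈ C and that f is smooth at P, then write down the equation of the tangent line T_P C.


Tangent line at P: -3*x - 6*y - 12 = 0.

Step 1: f(0, -2) = 0, so P lies on C.
Step 2: partial derivatives
  f_x(x, y) = 6*x**2 - 4*x*y + 4*x - y**2 + 1, f_y(x, y) = -2*x**2 - 2*x*y + 2*y - 2.
  f_x(P) = -3, f_y(P) = -6 (gradient nonzero, so P is smooth).
Step 3: tangent line at P: -3·(x − 0) + -6·(y − -2) = 0.
Expanding: -3*x - 6*y - 12 = 0.


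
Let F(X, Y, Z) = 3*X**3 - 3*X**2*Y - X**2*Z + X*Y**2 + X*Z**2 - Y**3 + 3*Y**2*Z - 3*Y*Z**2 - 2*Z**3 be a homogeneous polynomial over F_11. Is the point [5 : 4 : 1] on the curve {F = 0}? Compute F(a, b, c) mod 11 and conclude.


F(5,4,1) ≡ 6 (mod 11); P is NOT on the curve.

Evaluate F(5, 4, 1) term-by-term (mod 11).
  3*X**3 ↦ 3·125·1·1 = 375
  -3*X**2*Y ↦ -3·25·4·1 = -300
  -X**2*Z ↦ -1·25·1·1 = -25
  X*Y**2 ↦ 1·5·16·1 = 80
  X*Z**2 ↦ 1·5·1·1 = 5
  -Y**3 ↦ -1·1·64·1 = -64
  3*Y**2*Z ↦ 3·1·16·1 = 48
  -3*Y*Z**2 ↦ -3·1·4·1 = -12
  -2*Z**3 ↦ -2·1·1·1 = -2
Sum: F(5, 4, 1) = (375) + (-300) + (-25) + (80) + (5) + (-64) + (48) + (-12) + (-2) = 105.
Reducing mod 11: 105 ≡ 6 (mod 11).
Since F(a, b, c) ≡ 6 ≠ 0 (mod 11), P does NOT lie on the curve.


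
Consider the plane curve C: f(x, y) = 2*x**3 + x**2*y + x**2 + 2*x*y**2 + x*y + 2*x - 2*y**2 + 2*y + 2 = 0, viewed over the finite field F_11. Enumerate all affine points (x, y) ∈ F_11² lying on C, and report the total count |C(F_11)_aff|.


Affine F_11-points: {(0, 4), (0, 8), (1, 1), (4, 0), (6, 3), (6, 8), (8, 5), (8, 7)}; count = 8.

For each of the 121 pairs (x, y) ∈ F_11², evaluate f(x, y) mod 11. Record the zeros.
  x = 0: [0↦2, 1↦2, 2↦9, 3↦1, 4↦0, 5↦6, 6↦8, 7↦6, 8↦0, 9↦1, 10↦9]  zeros at y ∈ {4, 8}
  x = 1: [0↦7, 1↦0, 2↦4, 3↦8, 4↦1, 5↦5, 6↦9, 7↦2, 8↦6, 9↦10, 10↦3]  zeros at y ∈ {1}
  x = 2: [0↦4, 1↦3, 2↦6, 3↦2, 4↦2, 5↦6, 6↦3, 7↦4, 8↦9, 9↦7, 10↦9]  zeros at y ∈ ∅
  x = 3: [0↦5, 1↦1, 2↦5, 3↦6, 4↦4, 5↦10, 6↦2, 7↦2, 8↦10, 9↦4, 10↦6]  zeros at y ∈ ∅
  x = 4: [0↦0, 1↦6, 2↦2, 3↦10, 4↦8, 5↦7, 6↦7, 7↦8, 8↦10, 9↦2, 10↦6]  zeros at y ∈ {0}
  x = 5: [0↦1, 1↦8, 2↦9, 3↦4, 4↦4, 5↦9, 6↦8, 7↦1, 8↦10, 9↦2, 10↦10]  zeros at y ∈ ∅
  x = 6: [0↦9, 1↦8, 2↦5, 3↦0, 4↦4, 5↦6, 6↦6, 7↦4, 8↦0, 9↦5, 10↦8]  zeros at y ∈ {3, 8}
  x = 7: [0↦3, 1↦7, 2↦2, 3↦10, 4↦9, 5↦10, 6↦2, 7↦7, 8↦3, 9↦1, 10↦1]  zeros at y ∈ ∅
  x = 8: [0↦6, 1↦6, 2↦1, 3↦2, 4↦9, 5↦0, 6↦8, 7↦0, 8↦9, 9↦2, 10↦1]  zeros at y ∈ {5, 7}
  x = 9: [0↦8, 1↦6, 2↦3, 3↦10, 4↦5, 5↦10, 6↦3, 7↦6, 8↦8, 9↦9, 10↦9]  zeros at y ∈ ∅
  x = 10: [0↦10, 1↦8, 2↦9, 3↦2, 4↦9, 5↦8, 6↦10, 7↦4, 8↦1, 9↦1, 10↦4]  zeros at y ∈ ∅
Collecting zeros: affine points = {(0, 4), (0, 8), (1, 1), (4, 0), (6, 3), (6, 8), (8, 5), (8, 7)}.
Total count |C(F_11)_aff| = 8.


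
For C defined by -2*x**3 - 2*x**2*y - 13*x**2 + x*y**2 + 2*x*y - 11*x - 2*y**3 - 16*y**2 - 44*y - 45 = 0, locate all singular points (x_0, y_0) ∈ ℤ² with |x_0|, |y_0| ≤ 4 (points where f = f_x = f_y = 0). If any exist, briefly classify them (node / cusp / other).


Singular points: {(-1, -3)}; classification: node.

Compute partial derivatives:
  f_x = -6*x**2 - 4*x*y - 26*x + y**2 + 2*y - 11.
  f_y = -2*x**2 + 2*x*y + 2*x - 6*y**2 - 32*y - 44.
Scan x_0 ∈ {−4, ..., 4}. For each x_0, f_y(x_0, y) is a polynomial in y; find its integer roots y ∈ {−4, ..., 4}, then test f_x and f at those candidates.
  x = -4: f_y(-4, y) = -6*y**2 - 40*y - 84; no integer root y with |y| ≤ 4.
  x = -3: f_y(-3, y) = -6*y**2 - 38*y - 68; no integer root y with |y| ≤ 4.
  x = -2: f_y(-2, y) = -6*y**2 - 36*y - 56; no integer root y with |y| ≤ 4.
  x = -1: f_y(-1, y) = -6*y**2 - 34*y - 48; vanishes at y ∈ {-3}. (-1, -3): f_x = 0, f = 0 — SINGULAR.
  x = 0: f_y(0, y) = -6*y**2 - 32*y - 44; no integer root y with |y| ≤ 4.
  x = 1: f_y(1, y) = -6*y**2 - 30*y - 44; no integer root y with |y| ≤ 4.
  x = 2: f_y(2, y) = -6*y**2 - 28*y - 48; no integer root y with |y| ≤ 4.
  x = 3: f_y(3, y) = -6*y**2 - 26*y - 56; no integer root y with |y| ≤ 4.
  x = 4: f_y(4, y) = -6*y**2 - 24*y - 68; no integer root y with |y| ≤ 4.
Only singular point on the grid: (-1, -3).
Classify: substitute x = -1 + u, y = -3 + v and expand: f = -2*u**3 - 2*u**2*v - u**2 + u*v**2 - 2*v**3 + v**2.
No constant or linear terms (consistent with a singular point). Quadratic part: -u**2 + v**2. Cubic part: -2*u**3 - 2*u**2*v + u*v**2 - 2*v**3.
The quadratic part v**2 - u**2 = (v − u)(v + u) splits into two distinct linear factors, so there are two distinct tangent lines y − -3 = ±(x − -1) — this is a node (ordinary double point).
Classification: node.


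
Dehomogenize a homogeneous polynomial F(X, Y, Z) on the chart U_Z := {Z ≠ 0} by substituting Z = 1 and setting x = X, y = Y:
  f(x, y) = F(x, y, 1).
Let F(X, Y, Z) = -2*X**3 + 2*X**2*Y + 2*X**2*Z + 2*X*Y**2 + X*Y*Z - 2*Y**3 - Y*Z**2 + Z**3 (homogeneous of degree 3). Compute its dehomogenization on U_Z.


f(x, y) = -2*x**3 + 2*x**2*y + 2*x**2 + 2*x*y**2 + x*y - 2*y**3 - y + 1

On U_Z we set Z = 1. Each monomial c·X^i·Y^j·Z^k in F becomes c·x^i·y^j·1^k = c·x^i·y^j.
Substituting Z = 1: F(X, Y, 1) = -2*x**3 + 2*x**2*y + 2*x**2 + 2*x*y**2 + x*y - 2*y**3 - y + 1.
Note: deg(f) ≤ deg(F) = 3; strict inequality happens when F is divisible by Z (lost terms).


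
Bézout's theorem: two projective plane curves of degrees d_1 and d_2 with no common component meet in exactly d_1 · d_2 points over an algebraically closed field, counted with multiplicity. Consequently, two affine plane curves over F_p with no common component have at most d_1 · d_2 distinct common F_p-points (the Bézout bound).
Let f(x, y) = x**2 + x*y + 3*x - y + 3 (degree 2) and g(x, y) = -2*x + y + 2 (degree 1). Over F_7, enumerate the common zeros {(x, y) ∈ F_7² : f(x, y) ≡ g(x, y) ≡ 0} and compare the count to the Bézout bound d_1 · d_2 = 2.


Common zeros: {(1, 0), (4, 6)}; count = 2; Bézout bound = 2.

deg(f) = 2, deg(g) = 1, so Bézout bound = 2.
Scan x ∈ F_7. For each x, list the y ∈ F_7 with f(x, y) ≡ 0 and those with g(x, y) ≡ 0 (mod 7); the common zeros in that column are the intersection.
  x = 0: f ≡ 0 at y ∈ {3}; g ≡ 0 at y ∈ {5}; common: ∅.
  x = 1: f ≡ 0 at y ∈ {0, 1, 2, 3, 4, 5, 6}; g ≡ 0 at y ∈ {0}; common: {0}.
  x = 2: f ≡ 0 at y ∈ {1}; g ≡ 0 at y ∈ {2}; common: ∅.
  x = 3: f ≡ 0 at y ∈ {0}; g ≡ 0 at y ∈ {4}; common: ∅.
  x = 4: f ≡ 0 at y ∈ {6}; g ≡ 0 at y ∈ {6}; common: {6}.
  x = 5: f ≡ 0 at y ∈ {5}; g ≡ 0 at y ∈ {1}; common: ∅.
  x = 6: f ≡ 0 at y ∈ {4}; g ≡ 0 at y ∈ {3}; common: ∅.
Collecting: common zeros = {(1, 0), (4, 6)}, so the count is 2.
Comparison with the Bézout bound: 2 ≤ 2 = deg(f)·deg(g), as expected for curves with no common component (the bound is attained).
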